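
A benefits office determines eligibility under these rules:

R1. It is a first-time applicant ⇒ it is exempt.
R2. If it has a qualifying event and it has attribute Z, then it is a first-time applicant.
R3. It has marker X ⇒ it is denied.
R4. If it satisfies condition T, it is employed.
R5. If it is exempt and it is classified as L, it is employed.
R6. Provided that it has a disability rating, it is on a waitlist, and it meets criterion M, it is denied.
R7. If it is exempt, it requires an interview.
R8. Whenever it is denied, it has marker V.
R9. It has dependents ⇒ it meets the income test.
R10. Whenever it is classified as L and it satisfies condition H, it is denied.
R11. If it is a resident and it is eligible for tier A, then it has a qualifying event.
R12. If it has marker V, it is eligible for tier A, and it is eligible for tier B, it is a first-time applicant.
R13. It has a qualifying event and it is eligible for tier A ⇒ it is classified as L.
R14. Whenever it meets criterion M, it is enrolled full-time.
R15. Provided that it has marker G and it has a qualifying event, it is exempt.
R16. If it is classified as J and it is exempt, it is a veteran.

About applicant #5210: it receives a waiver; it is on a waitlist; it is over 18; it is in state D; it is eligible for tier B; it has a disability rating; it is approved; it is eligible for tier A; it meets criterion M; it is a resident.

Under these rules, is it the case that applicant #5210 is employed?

Yes

By R6 (it has a disability rating, it is on a waitlist, it meets criterion M): it is denied.
By R8 (it is denied): it has marker V.
By R11 (it is a resident, it is eligible for tier A): it has a qualifying event.
By R12 (it has marker V, it is eligible for tier A, it is eligible for tier B): it is a first-time applicant.
By R13 (it has a qualifying event, it is eligible for tier A): it is classified as L.
By R1 (it is a first-time applicant): it is exempt.
By R5 (it is exempt, it is classified as L): it is employed.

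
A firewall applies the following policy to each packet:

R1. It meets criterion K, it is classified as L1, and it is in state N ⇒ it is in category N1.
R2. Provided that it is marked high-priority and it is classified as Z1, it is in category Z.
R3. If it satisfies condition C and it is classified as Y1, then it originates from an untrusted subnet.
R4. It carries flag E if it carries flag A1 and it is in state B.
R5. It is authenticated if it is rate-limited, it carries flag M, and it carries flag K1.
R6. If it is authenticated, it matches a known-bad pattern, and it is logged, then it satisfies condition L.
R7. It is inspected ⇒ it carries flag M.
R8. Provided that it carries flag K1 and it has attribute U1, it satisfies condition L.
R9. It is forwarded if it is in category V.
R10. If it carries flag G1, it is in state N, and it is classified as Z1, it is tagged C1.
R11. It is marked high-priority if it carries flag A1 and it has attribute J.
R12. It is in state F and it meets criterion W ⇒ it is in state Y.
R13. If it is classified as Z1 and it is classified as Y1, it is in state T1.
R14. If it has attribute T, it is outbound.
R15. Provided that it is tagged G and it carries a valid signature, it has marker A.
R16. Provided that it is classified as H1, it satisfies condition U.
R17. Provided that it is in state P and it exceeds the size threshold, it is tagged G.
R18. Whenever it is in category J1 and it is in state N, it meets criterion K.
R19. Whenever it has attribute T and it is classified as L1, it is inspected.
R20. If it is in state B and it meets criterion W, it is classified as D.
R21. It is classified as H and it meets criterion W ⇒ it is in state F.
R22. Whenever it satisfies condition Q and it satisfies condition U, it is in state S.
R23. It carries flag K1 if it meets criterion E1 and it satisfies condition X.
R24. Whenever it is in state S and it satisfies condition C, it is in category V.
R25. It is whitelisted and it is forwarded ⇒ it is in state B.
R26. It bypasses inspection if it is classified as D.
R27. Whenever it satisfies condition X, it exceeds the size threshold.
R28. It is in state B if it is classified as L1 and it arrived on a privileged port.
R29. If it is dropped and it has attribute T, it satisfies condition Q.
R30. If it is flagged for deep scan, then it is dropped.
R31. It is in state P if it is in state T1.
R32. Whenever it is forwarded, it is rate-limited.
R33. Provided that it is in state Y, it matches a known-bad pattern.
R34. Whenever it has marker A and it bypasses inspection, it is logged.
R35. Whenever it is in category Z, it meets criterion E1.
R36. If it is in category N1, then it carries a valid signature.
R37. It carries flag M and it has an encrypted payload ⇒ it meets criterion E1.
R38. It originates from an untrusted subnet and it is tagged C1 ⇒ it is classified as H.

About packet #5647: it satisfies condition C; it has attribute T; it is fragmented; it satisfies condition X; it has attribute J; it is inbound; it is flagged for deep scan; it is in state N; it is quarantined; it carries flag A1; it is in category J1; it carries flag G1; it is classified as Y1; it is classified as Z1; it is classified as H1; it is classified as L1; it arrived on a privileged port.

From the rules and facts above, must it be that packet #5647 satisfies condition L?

Forward chaining from the given facts derives: originates from an untrusted subnet, is tagged C1, is marked high-priority, is in state T1, is outbound, satisfies condition U, meets criterion K, is inspected, exceeds the size threshold, is in state B, is dropped, is in state P, is classified as H, is in category N1, is in category Z, carries flag E, carries flag M, is tagged G, satisfies condition Q, meets criterion E1, carries a valid signature, has marker A, is in state S, carries flag K1, is in category V, is forwarded, is rate-limited, is authenticated.
Rules concluding "it satisfies condition L": R6 needs "it matches a known-bad pattern"; R8 needs "it has attribute U1" — none of these are established.

No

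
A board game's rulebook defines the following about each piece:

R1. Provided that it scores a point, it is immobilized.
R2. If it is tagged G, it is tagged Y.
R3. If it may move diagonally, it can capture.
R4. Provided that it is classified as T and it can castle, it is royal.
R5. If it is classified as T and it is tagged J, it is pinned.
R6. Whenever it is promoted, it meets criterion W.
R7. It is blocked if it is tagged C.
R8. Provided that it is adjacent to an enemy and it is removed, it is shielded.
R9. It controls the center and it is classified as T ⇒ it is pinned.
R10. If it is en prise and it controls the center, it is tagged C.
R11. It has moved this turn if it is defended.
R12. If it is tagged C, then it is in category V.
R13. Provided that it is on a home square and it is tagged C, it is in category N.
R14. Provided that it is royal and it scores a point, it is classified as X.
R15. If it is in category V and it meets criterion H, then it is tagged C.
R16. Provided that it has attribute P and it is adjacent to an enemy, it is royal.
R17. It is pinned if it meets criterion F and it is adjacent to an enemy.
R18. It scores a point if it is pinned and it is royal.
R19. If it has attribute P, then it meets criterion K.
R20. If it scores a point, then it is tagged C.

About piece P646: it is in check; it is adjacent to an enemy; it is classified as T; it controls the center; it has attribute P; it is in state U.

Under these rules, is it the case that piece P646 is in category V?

By R9 (it controls the center, it is classified as T): it is pinned.
By R16 (it has attribute P, it is adjacent to an enemy): it is royal.
By R18 (it is pinned, it is royal): it scores a point.
By R20 (it scores a point): it is tagged C.
By R12 (it is tagged C): it is in category V.

Yes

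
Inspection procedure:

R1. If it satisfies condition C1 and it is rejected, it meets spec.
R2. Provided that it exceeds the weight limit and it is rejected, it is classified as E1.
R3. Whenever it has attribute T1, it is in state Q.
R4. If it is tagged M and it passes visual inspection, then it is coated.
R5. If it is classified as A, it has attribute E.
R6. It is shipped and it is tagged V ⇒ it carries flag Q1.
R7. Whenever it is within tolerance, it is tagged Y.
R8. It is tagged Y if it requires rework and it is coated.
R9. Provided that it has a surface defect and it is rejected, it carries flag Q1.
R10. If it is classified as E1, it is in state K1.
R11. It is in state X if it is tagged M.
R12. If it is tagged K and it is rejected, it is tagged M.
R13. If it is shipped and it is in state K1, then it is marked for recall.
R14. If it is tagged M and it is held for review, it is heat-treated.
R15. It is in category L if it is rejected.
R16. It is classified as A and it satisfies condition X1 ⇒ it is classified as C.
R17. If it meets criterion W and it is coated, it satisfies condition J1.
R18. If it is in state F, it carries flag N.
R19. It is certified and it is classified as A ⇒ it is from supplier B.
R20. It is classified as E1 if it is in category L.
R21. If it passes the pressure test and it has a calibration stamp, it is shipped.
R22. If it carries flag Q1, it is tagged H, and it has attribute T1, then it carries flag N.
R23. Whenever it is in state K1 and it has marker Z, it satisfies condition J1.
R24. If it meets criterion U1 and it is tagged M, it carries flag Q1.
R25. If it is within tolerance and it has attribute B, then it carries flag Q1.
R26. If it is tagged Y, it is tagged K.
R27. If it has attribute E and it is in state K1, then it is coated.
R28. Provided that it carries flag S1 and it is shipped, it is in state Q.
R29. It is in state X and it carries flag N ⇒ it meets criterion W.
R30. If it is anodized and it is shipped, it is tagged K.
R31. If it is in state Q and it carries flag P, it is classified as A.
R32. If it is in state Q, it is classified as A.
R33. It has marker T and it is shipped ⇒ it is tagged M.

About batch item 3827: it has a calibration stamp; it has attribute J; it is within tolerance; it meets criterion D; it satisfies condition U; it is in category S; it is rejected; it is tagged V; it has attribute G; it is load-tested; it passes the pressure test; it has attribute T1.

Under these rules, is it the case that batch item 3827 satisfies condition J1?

No

Forward chaining from the given facts derives: is in state Q, is tagged Y, is in category L, is classified as E1, is shipped, is tagged K, is classified as A, has attribute E, carries flag Q1, is in state K1, is tagged M, is marked for recall, is coated, is in state X.
Rules concluding "it satisfies condition J1": R17 needs "it meets criterion W"; R23 needs "it has marker Z" — none of these are established.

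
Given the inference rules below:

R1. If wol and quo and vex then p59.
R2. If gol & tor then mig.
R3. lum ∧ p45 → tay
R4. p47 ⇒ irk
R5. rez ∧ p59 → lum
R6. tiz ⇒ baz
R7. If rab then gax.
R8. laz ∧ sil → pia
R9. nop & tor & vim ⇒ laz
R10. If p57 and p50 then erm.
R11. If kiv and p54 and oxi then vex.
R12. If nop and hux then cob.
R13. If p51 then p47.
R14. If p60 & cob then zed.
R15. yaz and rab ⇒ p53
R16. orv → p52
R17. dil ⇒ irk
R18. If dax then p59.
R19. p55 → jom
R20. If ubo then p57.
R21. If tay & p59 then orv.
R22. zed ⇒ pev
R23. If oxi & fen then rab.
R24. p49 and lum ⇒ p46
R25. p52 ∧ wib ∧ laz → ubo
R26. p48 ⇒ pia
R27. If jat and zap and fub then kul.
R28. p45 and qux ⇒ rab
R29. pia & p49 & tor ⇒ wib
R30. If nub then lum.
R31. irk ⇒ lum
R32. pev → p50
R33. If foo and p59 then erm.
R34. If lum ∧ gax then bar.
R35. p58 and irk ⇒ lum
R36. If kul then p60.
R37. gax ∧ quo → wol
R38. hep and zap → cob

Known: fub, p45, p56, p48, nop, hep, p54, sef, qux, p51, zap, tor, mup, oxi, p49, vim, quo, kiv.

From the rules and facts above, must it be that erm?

Forward chaining from the given facts derives: laz, vex, p47, pia, rab, wib, cob, irk, gax, lum, bar, wol, p59, tay, orv, p46, p52, ubo, p57.
Rules concluding erm: R10 needs p50; R33 needs foo — none of these are established.

No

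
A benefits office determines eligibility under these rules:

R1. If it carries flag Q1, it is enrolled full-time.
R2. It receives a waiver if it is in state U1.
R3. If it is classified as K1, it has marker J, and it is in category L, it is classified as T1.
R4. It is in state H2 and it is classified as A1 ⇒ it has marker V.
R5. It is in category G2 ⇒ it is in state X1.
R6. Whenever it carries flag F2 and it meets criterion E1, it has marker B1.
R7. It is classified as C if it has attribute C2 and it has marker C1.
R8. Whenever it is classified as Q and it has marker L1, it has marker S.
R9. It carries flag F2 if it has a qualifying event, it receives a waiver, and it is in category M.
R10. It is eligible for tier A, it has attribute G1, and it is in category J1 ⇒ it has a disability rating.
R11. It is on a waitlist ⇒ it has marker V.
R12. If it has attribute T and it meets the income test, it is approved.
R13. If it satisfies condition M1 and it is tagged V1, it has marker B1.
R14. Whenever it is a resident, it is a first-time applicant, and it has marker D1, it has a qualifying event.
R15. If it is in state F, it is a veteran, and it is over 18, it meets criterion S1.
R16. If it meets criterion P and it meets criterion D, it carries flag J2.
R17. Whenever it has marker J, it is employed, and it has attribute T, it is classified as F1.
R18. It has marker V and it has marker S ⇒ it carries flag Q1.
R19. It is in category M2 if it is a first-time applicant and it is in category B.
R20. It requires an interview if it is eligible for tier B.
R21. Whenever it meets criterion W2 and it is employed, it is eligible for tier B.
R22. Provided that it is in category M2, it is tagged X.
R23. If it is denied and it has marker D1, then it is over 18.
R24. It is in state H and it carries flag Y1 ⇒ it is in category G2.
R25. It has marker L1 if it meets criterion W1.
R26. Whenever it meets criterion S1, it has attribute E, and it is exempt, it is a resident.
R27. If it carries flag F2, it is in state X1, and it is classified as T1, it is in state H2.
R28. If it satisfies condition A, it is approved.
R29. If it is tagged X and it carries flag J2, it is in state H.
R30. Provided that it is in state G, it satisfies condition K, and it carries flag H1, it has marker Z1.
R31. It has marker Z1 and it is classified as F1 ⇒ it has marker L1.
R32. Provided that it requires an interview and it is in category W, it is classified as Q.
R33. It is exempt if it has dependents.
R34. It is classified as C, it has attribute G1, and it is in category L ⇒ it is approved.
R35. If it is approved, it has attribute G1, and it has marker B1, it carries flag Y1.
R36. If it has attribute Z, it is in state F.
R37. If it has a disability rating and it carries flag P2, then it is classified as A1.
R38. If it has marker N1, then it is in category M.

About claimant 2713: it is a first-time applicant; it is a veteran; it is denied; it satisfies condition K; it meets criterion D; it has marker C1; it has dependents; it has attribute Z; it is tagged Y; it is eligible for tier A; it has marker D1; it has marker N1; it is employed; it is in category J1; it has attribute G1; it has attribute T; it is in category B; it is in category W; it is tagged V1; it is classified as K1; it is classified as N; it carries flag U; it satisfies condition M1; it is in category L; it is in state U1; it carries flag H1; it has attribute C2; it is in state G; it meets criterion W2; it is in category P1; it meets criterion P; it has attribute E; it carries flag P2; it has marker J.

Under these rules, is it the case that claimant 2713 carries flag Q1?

Yes

By R2 (it is in state U1): it receives a waiver.
By R3 (it is classified as K1, it has marker J, it is in category L): it is classified as T1.
By R7 (it has attribute C2, it has marker C1): it is classified as C.
By R10 (it is eligible for tier A, it has attribute G1, it is in category J1): it has a disability rating.
By R13 (it satisfies condition M1, it is tagged V1): it has marker B1.
By R16 (it meets criterion P, it meets criterion D): it carries flag J2.
By R17 (it has marker J, it is employed, it has attribute T): it is classified as F1.
By R19 (it is a first-time applicant, it is in category B): it is in category M2.
By R21 (it meets criterion W2, it is employed): it is eligible for tier B.
By R22 (it is in category M2): it is tagged X.
By R23 (it is denied, it has marker D1): it is over 18.
By R29 (it is tagged X, it carries flag J2): it is in state H.
By R30 (it is in state G, it satisfies condition K, it carries flag H1): it has marker Z1.
By R31 (it has marker Z1, it is classified as F1): it has marker L1.
By R33 (it has dependents): it is exempt.
By R34 (it is classified as C, it has attribute G1, it is in category L): it is approved.
By R35 (it is approved, it has attribute G1, it has marker B1): it carries flag Y1.
By R36 (it has attribute Z): it is in state F.
By R37 (it has a disability rating, it carries flag P2): it is classified as A1.
By R38 (it has marker N1): it is in category M.
By R15 (it is in state F, it is a veteran, it is over 18): it meets criterion S1.
By R20 (it is eligible for tier B): it requires an interview.
By R24 (it is in state H, it carries flag Y1): it is in category G2.
By R26 (it meets criterion S1, it has attribute E, it is exempt): it is a resident.
By R32 (it requires an interview, it is in category W): it is classified as Q.
By R5 (it is in category G2): it is in state X1.
By R8 (it is classified as Q, it has marker L1): it has marker S.
By R14 (it is a resident, it is a first-time applicant, it has marker D1): it has a qualifying event.
By R9 (it has a qualifying event, it receives a waiver, it is in category M): it carries flag F2.
By R27 (it carries flag F2, it is in state X1, it is classified as T1): it is in state H2.
By R4 (it is in state H2, it is classified as A1): it has marker V.
By R18 (it has marker V, it has marker S): it carries flag Q1.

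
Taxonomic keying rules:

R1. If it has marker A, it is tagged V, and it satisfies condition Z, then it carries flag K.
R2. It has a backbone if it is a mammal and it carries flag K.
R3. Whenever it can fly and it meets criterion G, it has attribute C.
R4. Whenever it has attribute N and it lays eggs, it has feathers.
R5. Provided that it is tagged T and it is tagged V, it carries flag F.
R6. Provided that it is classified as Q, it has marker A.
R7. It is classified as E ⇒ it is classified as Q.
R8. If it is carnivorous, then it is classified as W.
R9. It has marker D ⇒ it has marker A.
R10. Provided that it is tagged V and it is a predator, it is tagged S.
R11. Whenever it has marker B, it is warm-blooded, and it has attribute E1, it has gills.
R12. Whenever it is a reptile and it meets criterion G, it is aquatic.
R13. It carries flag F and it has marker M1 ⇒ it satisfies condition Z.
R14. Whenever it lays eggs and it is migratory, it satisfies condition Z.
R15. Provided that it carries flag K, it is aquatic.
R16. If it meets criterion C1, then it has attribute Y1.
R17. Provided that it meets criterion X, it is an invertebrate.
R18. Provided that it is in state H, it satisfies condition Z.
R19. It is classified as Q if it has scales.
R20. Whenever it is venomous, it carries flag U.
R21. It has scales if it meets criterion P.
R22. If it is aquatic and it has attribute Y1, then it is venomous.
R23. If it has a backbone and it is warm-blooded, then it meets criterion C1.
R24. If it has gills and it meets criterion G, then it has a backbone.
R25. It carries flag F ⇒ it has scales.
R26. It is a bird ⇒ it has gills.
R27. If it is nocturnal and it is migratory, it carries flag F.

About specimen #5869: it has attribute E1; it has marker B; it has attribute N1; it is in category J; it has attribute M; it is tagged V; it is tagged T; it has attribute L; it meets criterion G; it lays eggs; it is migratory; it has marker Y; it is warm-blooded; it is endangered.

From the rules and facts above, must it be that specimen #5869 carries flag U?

Yes

By R5 (it is tagged T, it is tagged V): it carries flag F.
By R11 (it has marker B, it is warm-blooded, it has attribute E1): it has gills.
By R14 (it lays eggs, it is migratory): it satisfies condition Z.
By R24 (it has gills, it meets criterion G): it has a backbone.
By R25 (it carries flag F): it has scales.
By R19 (it has scales): it is classified as Q.
By R23 (it has a backbone, it is warm-blooded): it meets criterion C1.
By R6 (it is classified as Q): it has marker A.
By R16 (it meets criterion C1): it has attribute Y1.
By R1 (it has marker A, it is tagged V, it satisfies condition Z): it carries flag K.
By R15 (it carries flag K): it is aquatic.
By R22 (it is aquatic, it has attribute Y1): it is venomous.
By R20 (it is venomous): it carries flag U.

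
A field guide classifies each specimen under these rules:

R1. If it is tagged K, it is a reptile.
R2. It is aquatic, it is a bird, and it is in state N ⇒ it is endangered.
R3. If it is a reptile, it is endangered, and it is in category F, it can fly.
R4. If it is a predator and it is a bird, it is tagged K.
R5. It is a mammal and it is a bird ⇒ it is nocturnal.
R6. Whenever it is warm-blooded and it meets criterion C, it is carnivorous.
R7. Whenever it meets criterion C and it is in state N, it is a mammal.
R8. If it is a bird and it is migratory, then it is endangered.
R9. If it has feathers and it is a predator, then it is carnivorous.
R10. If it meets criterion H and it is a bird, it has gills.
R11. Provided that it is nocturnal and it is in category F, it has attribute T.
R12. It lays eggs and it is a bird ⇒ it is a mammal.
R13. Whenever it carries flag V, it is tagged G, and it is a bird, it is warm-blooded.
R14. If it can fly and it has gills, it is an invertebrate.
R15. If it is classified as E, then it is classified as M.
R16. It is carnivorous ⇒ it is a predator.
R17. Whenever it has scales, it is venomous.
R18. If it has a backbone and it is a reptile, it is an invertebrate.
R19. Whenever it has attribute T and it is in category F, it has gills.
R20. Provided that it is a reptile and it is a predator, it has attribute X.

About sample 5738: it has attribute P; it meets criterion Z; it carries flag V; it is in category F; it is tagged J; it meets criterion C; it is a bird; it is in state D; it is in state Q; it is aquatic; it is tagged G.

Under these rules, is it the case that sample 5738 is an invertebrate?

No

Forward chaining from the given facts derives: is warm-blooded, is carnivorous, is a predator, is tagged K, is a reptile, has attribute X.
Rules concluding "it is an invertebrate": R14 needs "it can fly"; R18 needs "it has a backbone" — none of these are established.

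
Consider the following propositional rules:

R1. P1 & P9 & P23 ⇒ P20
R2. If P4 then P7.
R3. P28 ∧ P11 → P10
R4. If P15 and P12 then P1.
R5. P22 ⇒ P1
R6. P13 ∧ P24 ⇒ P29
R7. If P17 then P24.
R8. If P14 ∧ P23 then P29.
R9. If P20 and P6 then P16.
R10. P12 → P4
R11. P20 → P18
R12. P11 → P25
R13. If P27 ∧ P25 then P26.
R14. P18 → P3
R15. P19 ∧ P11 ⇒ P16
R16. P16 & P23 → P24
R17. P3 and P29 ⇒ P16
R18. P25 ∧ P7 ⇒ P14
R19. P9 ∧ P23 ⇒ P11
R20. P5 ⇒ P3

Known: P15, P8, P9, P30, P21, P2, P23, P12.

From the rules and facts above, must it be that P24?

Yes

P1  (by R4: P15, P12)
P4  (by R10: P12)
P11  (by R19: P9, P23)
P20  (by R1: P1, P9, P23)
P7  (by R2: P4)
P18  (by R11: P20)
P25  (by R12: P11)
P3  (by R14: P18)
P14  (by R18: P25, P7)
P29  (by R8: P14, P23)
P16  (by R17: P3, P29)
P24  (by R16: P16, P23)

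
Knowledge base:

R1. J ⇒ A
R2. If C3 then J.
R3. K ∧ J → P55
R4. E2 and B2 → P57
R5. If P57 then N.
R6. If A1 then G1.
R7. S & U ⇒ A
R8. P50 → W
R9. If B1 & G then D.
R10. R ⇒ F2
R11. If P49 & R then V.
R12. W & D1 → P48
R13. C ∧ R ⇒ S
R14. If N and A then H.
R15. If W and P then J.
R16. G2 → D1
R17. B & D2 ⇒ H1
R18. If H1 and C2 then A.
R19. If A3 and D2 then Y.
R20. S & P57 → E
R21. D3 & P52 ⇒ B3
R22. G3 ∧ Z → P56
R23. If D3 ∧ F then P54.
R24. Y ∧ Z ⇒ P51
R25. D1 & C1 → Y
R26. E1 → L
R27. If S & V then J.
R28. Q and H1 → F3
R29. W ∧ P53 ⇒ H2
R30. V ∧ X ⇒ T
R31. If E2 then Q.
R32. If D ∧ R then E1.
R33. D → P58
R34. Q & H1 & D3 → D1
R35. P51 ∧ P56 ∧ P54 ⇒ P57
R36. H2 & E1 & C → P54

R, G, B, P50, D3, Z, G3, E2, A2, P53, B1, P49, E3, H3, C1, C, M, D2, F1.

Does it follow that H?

W  (by R8: P50)
D  (by R9: B1, G)
V  (by R11: P49, R)
S  (by R13: C, R)
H1  (by R17: B, D2)
P56  (by R22: G3, Z)
J  (by R27: S, V)
H2  (by R29: W, P53)
Q  (by R31: E2)
E1  (by R32: D, R)
D1  (by R34: Q, H1, D3)
P54  (by R36: H2, E1, C)
A  (by R1: J)
Y  (by R25: D1, C1)
P51  (by R24: Y, Z)
P57  (by R35: P51, P56, P54)
N  (by R5: P57)
H  (by R14: N, A)

Yes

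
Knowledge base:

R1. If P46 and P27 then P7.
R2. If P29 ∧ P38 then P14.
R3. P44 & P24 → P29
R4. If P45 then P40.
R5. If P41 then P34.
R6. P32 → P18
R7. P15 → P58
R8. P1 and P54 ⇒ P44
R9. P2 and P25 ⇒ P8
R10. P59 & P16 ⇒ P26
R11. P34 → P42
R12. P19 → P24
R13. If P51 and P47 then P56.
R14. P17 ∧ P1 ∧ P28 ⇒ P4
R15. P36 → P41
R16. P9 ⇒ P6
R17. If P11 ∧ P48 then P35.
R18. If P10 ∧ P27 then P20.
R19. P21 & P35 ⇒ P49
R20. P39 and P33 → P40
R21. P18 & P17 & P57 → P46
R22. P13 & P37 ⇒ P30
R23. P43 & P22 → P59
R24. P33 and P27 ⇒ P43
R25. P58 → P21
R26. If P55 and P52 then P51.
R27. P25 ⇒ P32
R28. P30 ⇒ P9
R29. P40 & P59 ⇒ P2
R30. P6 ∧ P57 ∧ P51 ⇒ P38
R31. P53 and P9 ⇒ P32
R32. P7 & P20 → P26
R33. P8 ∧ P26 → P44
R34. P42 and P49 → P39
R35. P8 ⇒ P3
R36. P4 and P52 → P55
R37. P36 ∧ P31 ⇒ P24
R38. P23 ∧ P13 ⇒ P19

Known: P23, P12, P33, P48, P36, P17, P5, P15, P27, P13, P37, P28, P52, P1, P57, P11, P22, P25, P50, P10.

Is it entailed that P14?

Yes

P58  (by R7: P15)
P4  (by R14: P17, P1, P28)
P41  (by R15: P36)
P35  (by R17: P11, P48)
P20  (by R18: P10, P27)
P30  (by R22: P13, P37)
P43  (by R24: P33, P27)
P21  (by R25: P58)
P32  (by R27: P25)
P9  (by R28: P30)
P55  (by R36: P4, P52)
P19  (by R38: P23, P13)
P34  (by R5: P41)
P18  (by R6: P32)
P42  (by R11: P34)
P24  (by R12: P19)
P6  (by R16: P9)
P49  (by R19: P21, P35)
P46  (by R21: P18, P17, P57)
P59  (by R23: P43, P22)
P51  (by R26: P55, P52)
P38  (by R30: P6, P57, P51)
P39  (by R34: P42, P49)
P7  (by R1: P46, P27)
P40  (by R20: P39, P33)
P2  (by R29: P40, P59)
P26  (by R32: P7, P20)
P8  (by R9: P2, P25)
P44  (by R33: P8, P26)
P29  (by R3: P44, P24)
P14  (by R2: P29, P38)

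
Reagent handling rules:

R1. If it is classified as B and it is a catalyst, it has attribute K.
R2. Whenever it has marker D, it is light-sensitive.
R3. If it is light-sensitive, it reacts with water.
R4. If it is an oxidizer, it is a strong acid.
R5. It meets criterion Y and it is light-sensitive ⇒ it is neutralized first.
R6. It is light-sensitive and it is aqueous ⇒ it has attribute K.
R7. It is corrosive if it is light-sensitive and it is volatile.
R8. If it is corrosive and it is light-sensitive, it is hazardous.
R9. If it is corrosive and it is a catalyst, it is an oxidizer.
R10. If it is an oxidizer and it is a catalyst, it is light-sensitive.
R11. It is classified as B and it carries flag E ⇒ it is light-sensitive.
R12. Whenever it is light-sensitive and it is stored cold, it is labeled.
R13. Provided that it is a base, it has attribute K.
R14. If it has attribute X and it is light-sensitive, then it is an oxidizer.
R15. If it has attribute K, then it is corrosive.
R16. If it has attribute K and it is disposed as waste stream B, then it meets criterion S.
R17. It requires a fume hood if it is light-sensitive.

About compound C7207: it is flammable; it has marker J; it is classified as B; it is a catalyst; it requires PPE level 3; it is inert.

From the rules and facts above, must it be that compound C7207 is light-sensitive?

By R1 (it is classified as B, it is a catalyst): it has attribute K.
By R15 (it has attribute K): it is corrosive.
By R9 (it is corrosive, it is a catalyst): it is an oxidizer.
By R10 (it is an oxidizer, it is a catalyst): it is light-sensitive.

Yes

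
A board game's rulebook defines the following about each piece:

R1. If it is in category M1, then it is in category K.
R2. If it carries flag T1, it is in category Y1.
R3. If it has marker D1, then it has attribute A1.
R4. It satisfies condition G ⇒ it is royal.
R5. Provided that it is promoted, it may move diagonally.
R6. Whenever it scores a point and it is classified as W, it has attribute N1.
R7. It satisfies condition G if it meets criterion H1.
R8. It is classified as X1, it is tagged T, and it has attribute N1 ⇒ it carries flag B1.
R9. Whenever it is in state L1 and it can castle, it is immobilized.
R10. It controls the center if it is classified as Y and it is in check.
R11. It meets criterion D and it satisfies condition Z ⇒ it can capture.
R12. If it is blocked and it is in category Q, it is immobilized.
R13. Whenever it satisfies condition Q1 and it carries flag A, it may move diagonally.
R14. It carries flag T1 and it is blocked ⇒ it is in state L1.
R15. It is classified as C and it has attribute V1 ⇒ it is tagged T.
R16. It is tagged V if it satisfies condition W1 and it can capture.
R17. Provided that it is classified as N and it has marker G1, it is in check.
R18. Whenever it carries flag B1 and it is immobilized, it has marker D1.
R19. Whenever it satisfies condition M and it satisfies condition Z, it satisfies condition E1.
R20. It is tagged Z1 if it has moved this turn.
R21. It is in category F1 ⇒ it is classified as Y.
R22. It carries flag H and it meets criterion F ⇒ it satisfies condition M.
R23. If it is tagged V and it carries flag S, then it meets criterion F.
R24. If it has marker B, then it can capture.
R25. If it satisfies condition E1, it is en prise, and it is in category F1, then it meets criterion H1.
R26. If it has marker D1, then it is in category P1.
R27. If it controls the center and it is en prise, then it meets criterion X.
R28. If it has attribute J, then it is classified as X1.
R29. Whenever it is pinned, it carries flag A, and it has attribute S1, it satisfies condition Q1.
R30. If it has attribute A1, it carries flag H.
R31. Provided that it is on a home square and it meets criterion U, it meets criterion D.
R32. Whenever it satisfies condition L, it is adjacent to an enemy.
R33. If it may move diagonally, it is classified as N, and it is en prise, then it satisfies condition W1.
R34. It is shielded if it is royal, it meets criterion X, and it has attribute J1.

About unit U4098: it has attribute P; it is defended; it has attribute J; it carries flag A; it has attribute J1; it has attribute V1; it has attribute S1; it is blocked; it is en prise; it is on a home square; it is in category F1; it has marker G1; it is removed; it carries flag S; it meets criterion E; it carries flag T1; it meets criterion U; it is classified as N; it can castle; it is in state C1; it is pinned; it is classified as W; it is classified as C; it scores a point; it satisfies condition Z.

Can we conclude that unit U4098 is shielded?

By R6 (it scores a point, it is classified as W): it has attribute N1.
By R14 (it carries flag T1, it is blocked): it is in state L1.
By R15 (it is classified as C, it has attribute V1): it is tagged T.
By R17 (it is classified as N, it has marker G1): it is in check.
By R21 (it is in category F1): it is classified as Y.
By R28 (it has attribute J): it is classified as X1.
By R29 (it is pinned, it carries flag A, it has attribute S1): it satisfies condition Q1.
By R31 (it is on a home square, it meets criterion U): it meets criterion D.
By R8 (it is classified as X1, it is tagged T, it has attribute N1): it carries flag B1.
By R9 (it is in state L1, it can castle): it is immobilized.
By R10 (it is classified as Y, it is in check): it controls the center.
By R11 (it meets criterion D, it satisfies condition Z): it can capture.
By R13 (it satisfies condition Q1, it carries flag A): it may move diagonally.
By R18 (it carries flag B1, it is immobilized): it has marker D1.
By R27 (it controls the center, it is en prise): it meets criterion X.
By R33 (it may move diagonally, it is classified as N, it is en prise): it satisfies condition W1.
By R3 (it has marker D1): it has attribute A1.
By R16 (it satisfies condition W1, it can capture): it is tagged V.
By R23 (it is tagged V, it carries flag S): it meets criterion F.
By R30 (it has attribute A1): it carries flag H.
By R22 (it carries flag H, it meets criterion F): it satisfies condition M.
By R19 (it satisfies condition M, it satisfies condition Z): it satisfies condition E1.
By R25 (it satisfies condition E1, it is en prise, it is in category F1): it meets criterion H1.
By R7 (it meets criterion H1): it satisfies condition G.
By R4 (it satisfies condition G): it is royal.
By R34 (it is royal, it meets criterion X, it has attribute J1): it is shielded.

Yes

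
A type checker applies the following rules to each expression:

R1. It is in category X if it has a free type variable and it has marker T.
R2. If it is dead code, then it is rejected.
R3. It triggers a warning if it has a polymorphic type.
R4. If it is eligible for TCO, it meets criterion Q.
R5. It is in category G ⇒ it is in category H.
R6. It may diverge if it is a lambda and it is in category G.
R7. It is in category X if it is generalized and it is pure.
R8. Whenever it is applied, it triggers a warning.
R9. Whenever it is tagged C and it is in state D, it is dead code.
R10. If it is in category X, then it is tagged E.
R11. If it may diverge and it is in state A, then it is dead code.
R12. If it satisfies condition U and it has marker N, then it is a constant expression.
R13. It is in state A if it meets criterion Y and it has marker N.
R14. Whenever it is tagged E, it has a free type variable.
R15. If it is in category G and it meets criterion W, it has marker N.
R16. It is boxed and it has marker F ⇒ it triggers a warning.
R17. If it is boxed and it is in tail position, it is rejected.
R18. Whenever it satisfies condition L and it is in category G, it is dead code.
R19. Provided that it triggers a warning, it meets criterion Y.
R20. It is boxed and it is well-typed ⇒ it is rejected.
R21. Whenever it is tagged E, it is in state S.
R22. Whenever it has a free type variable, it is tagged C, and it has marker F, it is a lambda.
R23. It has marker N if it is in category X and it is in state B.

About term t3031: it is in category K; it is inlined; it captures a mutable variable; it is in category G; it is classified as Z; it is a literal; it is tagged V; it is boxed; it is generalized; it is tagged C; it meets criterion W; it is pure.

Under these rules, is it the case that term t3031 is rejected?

Forward chaining from the given facts derives: is in category H, is in category X, is tagged E, has a free type variable, has marker N, is in state S.
Rules concluding "it is rejected": R2 needs "it is dead code"; R17 needs "it is in tail position"; R20 needs "it is well-typed" — none of these are established.

No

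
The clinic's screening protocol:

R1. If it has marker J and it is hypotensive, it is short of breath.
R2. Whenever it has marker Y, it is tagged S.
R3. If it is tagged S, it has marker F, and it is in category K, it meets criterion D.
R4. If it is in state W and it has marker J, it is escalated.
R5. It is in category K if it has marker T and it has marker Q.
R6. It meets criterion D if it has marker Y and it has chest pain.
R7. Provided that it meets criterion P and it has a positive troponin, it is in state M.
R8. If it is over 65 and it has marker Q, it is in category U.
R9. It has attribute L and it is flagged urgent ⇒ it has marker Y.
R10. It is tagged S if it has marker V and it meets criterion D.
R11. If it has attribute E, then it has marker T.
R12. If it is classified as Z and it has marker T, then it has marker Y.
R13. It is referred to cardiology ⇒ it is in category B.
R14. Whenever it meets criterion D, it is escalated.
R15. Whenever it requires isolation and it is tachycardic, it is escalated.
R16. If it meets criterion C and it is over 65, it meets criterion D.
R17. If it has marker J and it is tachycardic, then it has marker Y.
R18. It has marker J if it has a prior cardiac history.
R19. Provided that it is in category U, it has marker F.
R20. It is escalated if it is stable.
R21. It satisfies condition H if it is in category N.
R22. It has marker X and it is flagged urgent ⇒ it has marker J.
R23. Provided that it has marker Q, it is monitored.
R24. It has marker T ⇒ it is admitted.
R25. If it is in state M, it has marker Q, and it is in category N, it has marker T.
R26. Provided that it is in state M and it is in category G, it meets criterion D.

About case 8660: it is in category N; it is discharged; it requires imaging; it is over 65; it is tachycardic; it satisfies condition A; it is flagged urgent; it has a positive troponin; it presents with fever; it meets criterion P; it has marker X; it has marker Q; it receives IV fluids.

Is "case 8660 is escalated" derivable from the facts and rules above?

Yes

By R7 (it meets criterion P, it has a positive troponin): it is in state M.
By R8 (it is over 65, it has marker Q): it is in category U.
By R19 (it is in category U): it has marker F.
By R22 (it has marker X, it is flagged urgent): it has marker J.
By R25 (it is in state M, it has marker Q, it is in category N): it has marker T.
By R5 (it has marker T, it has marker Q): it is in category K.
By R17 (it has marker J, it is tachycardic): it has marker Y.
By R2 (it has marker Y): it is tagged S.
By R3 (it is tagged S, it has marker F, it is in category K): it meets criterion D.
By R14 (it meets criterion D): it is escalated.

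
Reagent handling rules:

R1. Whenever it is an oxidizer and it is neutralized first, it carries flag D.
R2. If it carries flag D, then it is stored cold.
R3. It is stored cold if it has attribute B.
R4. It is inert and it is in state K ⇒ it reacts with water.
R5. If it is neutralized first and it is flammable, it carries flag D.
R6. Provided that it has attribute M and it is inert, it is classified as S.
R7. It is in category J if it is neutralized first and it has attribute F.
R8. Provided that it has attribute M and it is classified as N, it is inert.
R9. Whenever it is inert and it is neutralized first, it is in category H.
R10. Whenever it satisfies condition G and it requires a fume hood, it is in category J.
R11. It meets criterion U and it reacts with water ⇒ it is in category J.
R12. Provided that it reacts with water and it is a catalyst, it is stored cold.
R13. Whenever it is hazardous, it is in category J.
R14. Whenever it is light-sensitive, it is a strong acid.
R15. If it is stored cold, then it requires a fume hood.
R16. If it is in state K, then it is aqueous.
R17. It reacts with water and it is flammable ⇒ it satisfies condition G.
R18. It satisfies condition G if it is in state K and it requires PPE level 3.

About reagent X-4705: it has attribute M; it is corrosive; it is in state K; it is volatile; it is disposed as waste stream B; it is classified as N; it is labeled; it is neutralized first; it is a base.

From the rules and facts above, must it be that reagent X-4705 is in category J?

Forward chaining from the given facts derives: is inert, is in category H, is aqueous, reacts with water, is classified as S.
Rules concluding "it is in category J": R7 needs "it has attribute F"; R10 needs "it satisfies condition G"; R11 needs "it meets criterion U"; R13 needs "it is hazardous" — none of these are established.

No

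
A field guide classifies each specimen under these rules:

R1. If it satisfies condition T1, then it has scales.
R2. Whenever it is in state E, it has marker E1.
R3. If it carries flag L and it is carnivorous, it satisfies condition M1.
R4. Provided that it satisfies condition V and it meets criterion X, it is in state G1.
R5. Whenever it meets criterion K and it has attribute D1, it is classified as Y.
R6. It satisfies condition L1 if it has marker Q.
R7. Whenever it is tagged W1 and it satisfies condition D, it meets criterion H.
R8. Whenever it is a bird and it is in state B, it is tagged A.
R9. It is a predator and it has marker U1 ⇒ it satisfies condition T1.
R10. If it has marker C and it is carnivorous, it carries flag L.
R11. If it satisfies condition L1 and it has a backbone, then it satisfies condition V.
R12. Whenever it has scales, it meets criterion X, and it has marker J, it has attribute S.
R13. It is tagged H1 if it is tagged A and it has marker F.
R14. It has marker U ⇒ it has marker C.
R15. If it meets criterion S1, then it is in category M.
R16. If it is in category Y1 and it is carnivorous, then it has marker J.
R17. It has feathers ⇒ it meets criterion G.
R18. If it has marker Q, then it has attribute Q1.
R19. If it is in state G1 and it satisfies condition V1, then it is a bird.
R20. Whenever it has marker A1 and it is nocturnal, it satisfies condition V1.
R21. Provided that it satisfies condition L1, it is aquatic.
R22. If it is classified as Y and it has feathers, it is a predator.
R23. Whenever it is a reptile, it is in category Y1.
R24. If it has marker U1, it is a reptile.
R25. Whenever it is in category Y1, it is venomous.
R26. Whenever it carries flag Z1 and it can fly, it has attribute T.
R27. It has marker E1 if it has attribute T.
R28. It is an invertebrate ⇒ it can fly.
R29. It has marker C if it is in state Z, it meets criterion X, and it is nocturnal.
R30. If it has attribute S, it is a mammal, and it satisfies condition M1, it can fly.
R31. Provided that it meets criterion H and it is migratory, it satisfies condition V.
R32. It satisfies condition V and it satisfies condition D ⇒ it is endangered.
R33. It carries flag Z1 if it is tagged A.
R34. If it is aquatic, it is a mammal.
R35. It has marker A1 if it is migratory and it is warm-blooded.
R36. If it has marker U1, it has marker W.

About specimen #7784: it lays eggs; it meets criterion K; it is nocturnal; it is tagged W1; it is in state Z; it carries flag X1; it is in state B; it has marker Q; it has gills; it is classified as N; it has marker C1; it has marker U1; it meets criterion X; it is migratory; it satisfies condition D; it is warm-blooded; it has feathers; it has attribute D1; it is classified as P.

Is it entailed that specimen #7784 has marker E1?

No

Forward chaining from the given facts derives: is classified as Y, satisfies condition L1, meets criterion H, meets criterion G, has attribute Q1, is aquatic, is a predator, is a reptile, has marker C, satisfies condition V, is endangered, is a mammal, has marker A1, has marker W, is in state G1, satisfies condition T1, satisfies condition V1, is in category Y1, is venomous, has scales, is a bird, is tagged A, carries flag Z1.
Rules concluding "it has marker E1": R2 needs "it is in state E"; R27 needs "it has attribute T" — none of these are established.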